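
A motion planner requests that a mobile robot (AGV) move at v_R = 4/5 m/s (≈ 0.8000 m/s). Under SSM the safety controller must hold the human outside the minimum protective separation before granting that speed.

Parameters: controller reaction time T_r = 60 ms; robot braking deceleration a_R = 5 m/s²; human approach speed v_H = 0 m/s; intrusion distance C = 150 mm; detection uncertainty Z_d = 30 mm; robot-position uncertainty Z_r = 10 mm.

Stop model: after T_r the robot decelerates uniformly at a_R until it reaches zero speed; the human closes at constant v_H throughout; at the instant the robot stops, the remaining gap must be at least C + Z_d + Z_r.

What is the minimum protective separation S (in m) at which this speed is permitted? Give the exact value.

braking lasts T_s = (4/5)/5 = 0.1600 s
robot in T_r: 0.8000·0.0600 = 0.0480 m
robot under decel: 0.8000²/(2·5.0000) = 0.0640 m
human over T_r+T_s: 0.0000·(0.0600+0.1600) = 0.0000 m
C+Z_d+Z_r = 0.1500+0.0300+0.0100 = 0.1900 m
S_min ≈ 0.0480+0.0640+0.0000+0.1900  ⇒  S_min = 151/500 m

S_min = 151/500 m = 0.3020 m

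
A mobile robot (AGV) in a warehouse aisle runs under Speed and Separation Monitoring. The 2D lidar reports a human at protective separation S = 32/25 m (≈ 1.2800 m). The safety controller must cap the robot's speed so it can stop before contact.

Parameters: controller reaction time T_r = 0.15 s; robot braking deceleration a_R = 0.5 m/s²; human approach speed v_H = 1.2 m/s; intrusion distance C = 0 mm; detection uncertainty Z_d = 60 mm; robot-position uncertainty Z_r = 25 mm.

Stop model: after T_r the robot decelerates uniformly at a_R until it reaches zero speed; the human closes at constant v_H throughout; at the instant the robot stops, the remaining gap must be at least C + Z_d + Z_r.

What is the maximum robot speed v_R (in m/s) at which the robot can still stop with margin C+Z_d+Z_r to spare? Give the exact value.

v_R_max = 7/20 m/s = 0.3500 m/s

at the boundary: (1)·v² + (51/20)·v + (-203/200) = 0
  disc = (51/20)² − 4·(1)·(-203/200) = 169/16 ; √disc = 13/4
  v_R = (−(51/20) + 13/4) / (2·(1)) = 7/20 m/s
check:
braking lasts T_s = (7/20)/(1/2) = 0.7000 s
robot covers v_R·T_r = 0.3500·0.1500 = 0.0525 m before braking
robot covers 0.3500·0.7000 − ½·0.5000·0.7000² = 0.1225 m while stopping
human over T_r+T_s: 1.2000·(0.1500+0.7000) = 1.0200 m
C+Z_d+Z_r = 0.0000+0.0600+0.0250 = 0.0850 m
sum ≈ 0.0525+0.1225+1.0200+0.0850 ≈ 1.2800 m = S ✓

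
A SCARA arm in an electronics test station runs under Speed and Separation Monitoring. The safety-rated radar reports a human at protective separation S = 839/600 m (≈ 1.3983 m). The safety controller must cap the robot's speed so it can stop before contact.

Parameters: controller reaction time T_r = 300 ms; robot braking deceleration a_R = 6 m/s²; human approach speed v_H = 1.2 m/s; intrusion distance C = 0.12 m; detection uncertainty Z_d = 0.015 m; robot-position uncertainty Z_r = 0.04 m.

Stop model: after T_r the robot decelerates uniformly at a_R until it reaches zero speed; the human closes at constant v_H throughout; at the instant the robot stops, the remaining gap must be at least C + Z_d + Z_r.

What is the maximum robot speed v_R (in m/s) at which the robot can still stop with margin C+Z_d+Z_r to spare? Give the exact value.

collect terms ⇒ (1/12)·v_R² + (1/2)·v_R + (-259/300) = 0
  disc = (1/2)² − 4·(1/12)·(-259/300) = 121/225 ; √disc = 11/15
  v_R = (−(1/2) + 11/15) / (2·(1/12)) = 7/5 m/s
check:
stop time T_s = (7/5)/6 = 0.2333 s
robot covers v_R·T_r = 1.4000·0.3000 = 0.4200 m before braking
robot under decel: 1.4000²/(2·6.0000) = 0.1633 m
person approaches 1.2000·(0.3000+0.2333) = 0.6400 m
C+Z_d+Z_r = 0.1200+0.0150+0.0400 = 0.1750 m
sum ≈ 0.4200+0.1633+0.6400+0.1750 ≈ 1.3983 m = S ✓

v_R_max = 7/5 m/s = 1.4000 m/s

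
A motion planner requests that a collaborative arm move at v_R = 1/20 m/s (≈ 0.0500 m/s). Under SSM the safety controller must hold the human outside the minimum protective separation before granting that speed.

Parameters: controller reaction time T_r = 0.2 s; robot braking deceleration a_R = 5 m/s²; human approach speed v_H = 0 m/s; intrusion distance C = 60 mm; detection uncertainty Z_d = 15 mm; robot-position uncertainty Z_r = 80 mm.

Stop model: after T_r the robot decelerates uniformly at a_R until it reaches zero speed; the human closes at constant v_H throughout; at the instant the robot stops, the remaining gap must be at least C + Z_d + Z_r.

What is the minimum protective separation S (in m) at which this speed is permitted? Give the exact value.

S_min = 661/4000 m = 0.1653 m

stop time T_s = (1/20)/5 = 0.0100 s
reaction-phase robot travel = 0.0500·0.2000 = 0.0100 m
robot under decel: 0.0500²/(2·5.0000) = 0.0003 m
person approaches 0.0000·(0.2000+0.0100) = 0.0000 m
C+Z_d+Z_r = 0.0600+0.0150+0.0800 = 0.1550 m
S_min ≈ 0.0100+0.0003+0.0000+0.1550  ⇒  S_min = 661/4000 m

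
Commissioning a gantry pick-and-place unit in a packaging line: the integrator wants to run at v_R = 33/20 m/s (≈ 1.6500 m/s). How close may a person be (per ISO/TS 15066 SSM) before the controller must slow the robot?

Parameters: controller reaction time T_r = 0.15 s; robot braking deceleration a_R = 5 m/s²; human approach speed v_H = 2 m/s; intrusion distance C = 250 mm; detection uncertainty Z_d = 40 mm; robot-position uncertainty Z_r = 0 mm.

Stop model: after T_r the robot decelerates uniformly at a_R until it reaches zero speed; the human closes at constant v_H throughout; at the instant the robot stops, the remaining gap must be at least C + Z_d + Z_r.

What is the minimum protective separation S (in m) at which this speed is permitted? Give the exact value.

S_min = 7079/4000 m = 1.7697 m

braking lasts T_s = (33/20)/5 = 0.3300 s
reaction-phase robot travel = 1.6500·0.1500 = 0.2475 m
robot covers 1.6500·0.3300 − ½·5.0000·0.3300² = 0.2722 m while stopping
human closes 2.0000·0.4800 = 0.9600 m
margins: 0.2500+0.0400+0.0000 = 0.2900 m
S_min ≈ 0.2475+0.2722+0.9600+0.2900  ⇒  S_min = 7079/4000 m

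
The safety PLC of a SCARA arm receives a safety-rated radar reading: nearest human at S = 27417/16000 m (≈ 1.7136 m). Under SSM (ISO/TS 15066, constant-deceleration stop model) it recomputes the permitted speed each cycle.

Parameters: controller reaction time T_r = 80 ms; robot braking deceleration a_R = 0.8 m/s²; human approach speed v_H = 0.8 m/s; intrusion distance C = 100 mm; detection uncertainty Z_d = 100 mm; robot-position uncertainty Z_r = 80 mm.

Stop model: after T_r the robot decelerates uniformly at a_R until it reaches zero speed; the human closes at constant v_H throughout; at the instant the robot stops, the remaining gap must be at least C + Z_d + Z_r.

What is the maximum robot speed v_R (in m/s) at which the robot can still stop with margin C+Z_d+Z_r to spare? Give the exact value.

collect terms ⇒ (5/8)·v_R² + (27/25)·v_R + (-21913/16000) = 0
  disc = (27/25)² − 4·(5/8)·(-21913/16000) = 734449/160000 ; √disc = 857/400
  v_R = (−(27/25) + 857/400) / (2·(5/8)) = 17/20 m/s
check:
braking lasts T_s = (17/20)/(4/5) = 1.0625 s
reaction-phase robot travel = 0.8500·0.0800 = 0.0680 m
robot covers 0.8500·1.0625 − ½·0.8000·1.0625² = 0.4516 m while stopping
person approaches 0.8000·(0.0800+1.0625) = 0.9140 m
residual clearance needed = 0.1000+0.1000+0.0800 = 0.2800 m
sum ≈ 0.0680+0.4516+0.9140+0.2800 ≈ 1.7136 m = S ✓

v_R_max = 17/20 m/s = 0.8500 m/s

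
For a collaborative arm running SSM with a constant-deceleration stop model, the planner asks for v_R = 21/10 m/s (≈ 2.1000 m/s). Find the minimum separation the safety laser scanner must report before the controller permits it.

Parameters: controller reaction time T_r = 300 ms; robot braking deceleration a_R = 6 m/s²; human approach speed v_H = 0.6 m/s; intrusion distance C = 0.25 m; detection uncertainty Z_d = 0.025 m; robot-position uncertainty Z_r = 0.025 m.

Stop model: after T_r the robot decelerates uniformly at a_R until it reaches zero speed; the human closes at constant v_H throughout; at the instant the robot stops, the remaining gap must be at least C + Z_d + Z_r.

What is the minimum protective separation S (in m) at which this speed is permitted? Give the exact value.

braking lasts T_s = (21/10)/6 = 0.3500 s
robot covers v_R·T_r = 2.1000·0.3000 = 0.6300 m before braking
robot covers 2.1000·0.3500 − ½·6.0000·0.3500² = 0.3675 m while stopping
human closes 0.6000·0.6500 = 0.3900 m
margins: 0.2500+0.0250+0.0250 = 0.3000 m
S_min ≈ 0.6300+0.3675+0.3900+0.3000  ⇒  S_min = 27/16 m

S_min = 27/16 m = 1.6875 m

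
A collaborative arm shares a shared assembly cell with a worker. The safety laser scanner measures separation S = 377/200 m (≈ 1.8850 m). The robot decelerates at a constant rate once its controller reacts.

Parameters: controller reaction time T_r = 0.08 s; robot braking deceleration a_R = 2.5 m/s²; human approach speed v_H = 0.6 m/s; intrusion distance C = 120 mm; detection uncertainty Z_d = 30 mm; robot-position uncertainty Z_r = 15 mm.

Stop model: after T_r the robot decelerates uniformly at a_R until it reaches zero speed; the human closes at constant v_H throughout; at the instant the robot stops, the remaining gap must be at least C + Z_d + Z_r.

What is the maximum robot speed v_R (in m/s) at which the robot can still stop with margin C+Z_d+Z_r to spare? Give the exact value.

quadratic (1/5)·v² + (8/25)·v + (-209/125) = 0
  disc = (8/25)² − 4·(1/5)·(-209/125) = 36/25 ; √disc = 6/5
  v_R = (−(8/25) + 6/5) / (2·(1/5)) = 11/5 m/s
check:
stop time T_s = (11/5)/(5/2) = 0.8800 s
robot in T_r: 2.2000·0.0800 = 0.1760 m
robot covers 2.2000·0.8800 − ½·2.5000·0.8800² = 0.9680 m while stopping
human over T_r+T_s: 0.6000·(0.0800+0.8800) = 0.5760 m
C+Z_d+Z_r = 0.1200+0.0300+0.0150 = 0.1650 m
sum ≈ 0.1760+0.9680+0.5760+0.1650 ≈ 1.8850 m = S ✓

v_R_max = 11/5 m/s = 2.2000 m/s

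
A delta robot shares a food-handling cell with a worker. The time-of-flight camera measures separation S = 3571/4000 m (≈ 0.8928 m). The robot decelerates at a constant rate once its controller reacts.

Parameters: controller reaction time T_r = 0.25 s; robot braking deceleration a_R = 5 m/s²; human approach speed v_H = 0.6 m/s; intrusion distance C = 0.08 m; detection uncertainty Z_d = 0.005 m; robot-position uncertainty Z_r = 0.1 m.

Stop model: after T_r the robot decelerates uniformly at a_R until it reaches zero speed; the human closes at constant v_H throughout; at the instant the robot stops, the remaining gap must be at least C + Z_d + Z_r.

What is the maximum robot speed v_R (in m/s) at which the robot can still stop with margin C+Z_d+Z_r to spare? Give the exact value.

at the boundary: (1/10)·v² + (37/100)·v + (-2231/4000) = 0
  disc = (37/100)² − 4·(1/10)·(-2231/4000) = 9/25 ; √disc = 3/5
  v_R = (−(37/100) + 3/5) / (2·(1/10)) = 23/20 m/s
check:
T_s = v_R/a_R = (23/20)/5 = 0.2300 s
robot in T_r: 1.1500·0.2500 = 0.2875 m
robot covers 1.1500·0.2300 − ½·5.0000·0.2300² = 0.1323 m while stopping
human closes 0.6000·0.4800 = 0.2880 m
residual clearance needed = 0.0800+0.0050+0.1000 = 0.1850 m
sum ≈ 0.2875+0.1323+0.2880+0.1850 ≈ 0.8928 m = S ✓

v_R_max = 23/20 m/s = 1.1500 m/s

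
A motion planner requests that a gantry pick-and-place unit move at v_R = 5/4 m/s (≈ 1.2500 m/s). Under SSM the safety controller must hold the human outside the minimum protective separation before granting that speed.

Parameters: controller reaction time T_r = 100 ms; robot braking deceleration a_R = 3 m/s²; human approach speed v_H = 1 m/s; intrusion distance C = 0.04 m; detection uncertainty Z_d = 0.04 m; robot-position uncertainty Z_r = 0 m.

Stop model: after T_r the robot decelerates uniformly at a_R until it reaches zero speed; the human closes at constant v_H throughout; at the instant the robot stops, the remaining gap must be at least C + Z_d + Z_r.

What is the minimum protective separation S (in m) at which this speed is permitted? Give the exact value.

stop time T_s = (5/4)/3 = 0.4167 s
reaction-phase robot travel = 1.2500·0.1000 = 0.1250 m
robot covers 1.2500·0.4167 − ½·3.0000·0.4167² = 0.2604 m while stopping
human over T_r+T_s: 1.0000·(0.1000+0.4167) = 0.5167 m
margins: 0.0400+0.0400+0.0000 = 0.0800 m
S_min ≈ 0.1250+0.2604+0.5167+0.0800  ⇒  S_min = 2357/2400 m

S_min = 2357/2400 m = 0.9821 m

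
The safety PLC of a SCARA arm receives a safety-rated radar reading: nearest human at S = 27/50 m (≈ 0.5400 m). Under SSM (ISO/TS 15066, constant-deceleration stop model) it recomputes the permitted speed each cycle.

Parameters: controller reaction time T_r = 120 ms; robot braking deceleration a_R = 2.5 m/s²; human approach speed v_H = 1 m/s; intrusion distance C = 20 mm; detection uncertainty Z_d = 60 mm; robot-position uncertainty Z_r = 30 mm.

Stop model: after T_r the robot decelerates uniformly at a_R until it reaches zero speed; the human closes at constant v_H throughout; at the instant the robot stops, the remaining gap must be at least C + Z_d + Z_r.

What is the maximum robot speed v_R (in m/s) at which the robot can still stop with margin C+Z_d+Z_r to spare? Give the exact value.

collect terms ⇒ (1/5)·v_R² + (13/25)·v_R + (-31/100) = 0
  disc = (13/25)² − 4·(1/5)·(-31/100) = 324/625 ; √disc = 18/25
  v_R = (−(13/25) + 18/25) / (2·(1/5)) = 1/2 m/s
check:
braking lasts T_s = (1/2)/(5/2) = 0.2000 s
robot in T_r: 0.5000·0.1200 = 0.0600 m
robot covers 0.5000·0.2000 − ½·2.5000·0.2000² = 0.0500 m while stopping
human over T_r+T_s: 1.0000·(0.1200+0.2000) = 0.3200 m
C+Z_d+Z_r = 0.0200+0.0600+0.0300 = 0.1100 m
sum ≈ 0.0600+0.0500+0.3200+0.1100 ≈ 0.5400 m = S ✓

v_R_max = 1/2 m/s = 0.5000 m/s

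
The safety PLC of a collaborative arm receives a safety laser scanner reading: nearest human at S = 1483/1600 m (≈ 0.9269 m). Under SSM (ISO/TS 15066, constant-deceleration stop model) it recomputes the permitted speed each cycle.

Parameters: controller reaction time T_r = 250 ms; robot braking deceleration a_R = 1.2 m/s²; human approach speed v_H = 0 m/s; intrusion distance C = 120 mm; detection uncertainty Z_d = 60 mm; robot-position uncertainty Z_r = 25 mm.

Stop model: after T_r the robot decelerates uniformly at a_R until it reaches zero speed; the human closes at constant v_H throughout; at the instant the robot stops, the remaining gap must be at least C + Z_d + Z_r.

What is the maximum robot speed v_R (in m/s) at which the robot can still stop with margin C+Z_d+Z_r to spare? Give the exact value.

v_R_max = 21/20 m/s = 1.0500 m/s

at the boundary: (5/12)·v² + (1/4)·v + (-231/320) = 0
  disc = (1/4)² − 4·(5/12)·(-231/320) = 81/64 ; √disc = 9/8
  v_R = (−(1/4) + 9/8) / (2·(5/12)) = 21/20 m/s
check:
T_s = v_R/a_R = (21/20)/(6/5) = 0.8750 s
robot in T_r: 1.0500·0.2500 = 0.2625 m
robot under decel: 1.0500²/(2·1.2000) = 0.4594 m
human closes 0.0000·1.1250 = 0.0000 m
C+Z_d+Z_r = 0.1200+0.0600+0.0250 = 0.2050 m
sum ≈ 0.2625+0.4594+0.0000+0.2050 ≈ 0.9269 m = S ✓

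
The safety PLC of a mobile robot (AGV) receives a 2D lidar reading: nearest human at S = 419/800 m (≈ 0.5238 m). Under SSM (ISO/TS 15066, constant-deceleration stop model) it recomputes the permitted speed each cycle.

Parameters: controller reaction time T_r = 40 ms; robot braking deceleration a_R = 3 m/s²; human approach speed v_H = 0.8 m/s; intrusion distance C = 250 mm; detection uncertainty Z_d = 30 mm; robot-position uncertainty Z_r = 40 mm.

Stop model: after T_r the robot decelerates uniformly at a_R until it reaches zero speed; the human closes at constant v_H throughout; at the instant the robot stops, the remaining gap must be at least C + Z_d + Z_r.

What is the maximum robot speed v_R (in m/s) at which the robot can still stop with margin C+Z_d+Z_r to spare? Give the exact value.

v_R_max = 9/20 m/s = 0.4500 m/s

collect terms ⇒ (1/6)·v_R² + (23/75)·v_R + (-687/4000) = 0
  disc = (23/75)² − 4·(1/6)·(-687/4000) = 18769/90000 ; √disc = 137/300
  v_R = (−(23/75) + 137/300) / (2·(1/6)) = 9/20 m/s
check:
stop time T_s = (9/20)/3 = 0.1500 s
robot covers v_R·T_r = 0.4500·0.0400 = 0.0180 m before braking
robot under decel: 0.4500²/(2·3.0000) = 0.0338 m
human over T_r+T_s: 0.8000·(0.0400+0.1500) = 0.1520 m
residual clearance needed = 0.2500+0.0300+0.0400 = 0.3200 m
sum ≈ 0.0180+0.0338+0.1520+0.3200 ≈ 0.5238 m = S ✓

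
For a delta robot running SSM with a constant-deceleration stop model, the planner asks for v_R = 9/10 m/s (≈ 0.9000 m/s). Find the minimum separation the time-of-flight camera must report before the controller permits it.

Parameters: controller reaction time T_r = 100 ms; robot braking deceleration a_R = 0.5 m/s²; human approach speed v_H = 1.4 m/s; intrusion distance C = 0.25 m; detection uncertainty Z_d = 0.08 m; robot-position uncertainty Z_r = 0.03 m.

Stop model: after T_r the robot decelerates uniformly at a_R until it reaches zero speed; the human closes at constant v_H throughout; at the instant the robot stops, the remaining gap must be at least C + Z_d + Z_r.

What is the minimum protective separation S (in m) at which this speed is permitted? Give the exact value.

stop time T_s = (9/10)/(1/2) = 1.8000 s
robot covers v_R·T_r = 0.9000·0.1000 = 0.0900 m before braking
braking distance = 0.9000²/(2·0.5000) = 0.8100 m
human closes 1.4000·1.9000 = 2.6600 m
residual clearance needed = 0.2500+0.0800+0.0300 = 0.3600 m
S_min ≈ 0.0900+0.8100+2.6600+0.3600  ⇒  S_min = 98/25 m

S_min = 98/25 m = 3.9200 m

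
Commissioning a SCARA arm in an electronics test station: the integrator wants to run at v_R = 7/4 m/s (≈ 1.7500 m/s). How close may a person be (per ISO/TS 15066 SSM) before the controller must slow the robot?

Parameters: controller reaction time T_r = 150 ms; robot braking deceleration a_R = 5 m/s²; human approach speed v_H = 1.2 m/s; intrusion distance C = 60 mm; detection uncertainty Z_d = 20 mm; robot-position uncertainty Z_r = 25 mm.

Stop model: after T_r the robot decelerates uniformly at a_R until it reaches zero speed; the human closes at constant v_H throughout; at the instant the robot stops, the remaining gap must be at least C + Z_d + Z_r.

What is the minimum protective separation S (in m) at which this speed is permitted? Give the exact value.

stop time T_s = (7/4)/5 = 0.3500 s
robot covers v_R·T_r = 1.7500·0.1500 = 0.2625 m before braking
braking distance = 1.7500²/(2·5.0000) = 0.3063 m
person approaches 1.2000·(0.1500+0.3500) = 0.6000 m
margins: 0.0600+0.0200+0.0250 = 0.1050 m
S_min ≈ 0.2625+0.3063+0.6000+0.1050  ⇒  S_min = 1019/800 m

S_min = 1019/800 m = 1.2737 m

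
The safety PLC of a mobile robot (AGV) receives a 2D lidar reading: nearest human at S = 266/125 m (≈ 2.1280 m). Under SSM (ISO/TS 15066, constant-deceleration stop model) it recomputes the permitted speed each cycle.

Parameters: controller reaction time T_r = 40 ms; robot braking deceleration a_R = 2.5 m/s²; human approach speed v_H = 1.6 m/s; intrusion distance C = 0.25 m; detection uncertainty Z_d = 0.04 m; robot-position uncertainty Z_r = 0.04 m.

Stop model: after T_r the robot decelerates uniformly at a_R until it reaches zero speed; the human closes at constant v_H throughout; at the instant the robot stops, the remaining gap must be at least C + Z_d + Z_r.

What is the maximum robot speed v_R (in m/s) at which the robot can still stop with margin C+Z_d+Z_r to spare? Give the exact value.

v_R_max = 17/10 m/s = 1.7000 m/s

at the boundary: (1/5)·v² + (17/25)·v + (-867/500) = 0
  disc = (17/25)² − 4·(1/5)·(-867/500) = 1156/625 ; √disc = 34/25
  v_R = (−(17/25) + 34/25) / (2·(1/5)) = 17/10 m/s
check:
braking lasts T_s = (17/10)/(5/2) = 0.6800 s
robot covers v_R·T_r = 1.7000·0.0400 = 0.0680 m before braking
braking distance = 1.7000²/(2·2.5000) = 0.5780 m
person approaches 1.6000·(0.0400+0.6800) = 1.1520 m
residual clearance needed = 0.2500+0.0400+0.0400 = 0.3300 m
sum ≈ 0.0680+0.5780+1.1520+0.3300 ≈ 2.1280 m = S ✓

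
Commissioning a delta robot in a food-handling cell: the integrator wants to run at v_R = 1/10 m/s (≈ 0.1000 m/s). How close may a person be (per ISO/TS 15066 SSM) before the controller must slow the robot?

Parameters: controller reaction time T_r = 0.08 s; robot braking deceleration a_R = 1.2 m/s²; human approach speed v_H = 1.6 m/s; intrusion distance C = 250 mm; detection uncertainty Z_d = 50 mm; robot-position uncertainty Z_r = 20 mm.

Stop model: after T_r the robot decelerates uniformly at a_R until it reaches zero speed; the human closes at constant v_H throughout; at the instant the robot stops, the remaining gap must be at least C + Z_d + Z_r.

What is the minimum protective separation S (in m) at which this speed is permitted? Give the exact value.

T_s = v_R/a_R = (1/10)/(6/5) = 0.0833 s
robot covers v_R·T_r = 0.1000·0.0800 = 0.0080 m before braking
braking distance = 0.1000²/(2·1.2000) = 0.0042 m
person approaches 1.6000·(0.0800+0.0833) = 0.2613 m
residual clearance needed = 0.2500+0.0500+0.0200 = 0.3200 m
S_min ≈ 0.0080+0.0042+0.2613+0.3200  ⇒  S_min = 1187/2000 m

S_min = 1187/2000 m = 0.5935 m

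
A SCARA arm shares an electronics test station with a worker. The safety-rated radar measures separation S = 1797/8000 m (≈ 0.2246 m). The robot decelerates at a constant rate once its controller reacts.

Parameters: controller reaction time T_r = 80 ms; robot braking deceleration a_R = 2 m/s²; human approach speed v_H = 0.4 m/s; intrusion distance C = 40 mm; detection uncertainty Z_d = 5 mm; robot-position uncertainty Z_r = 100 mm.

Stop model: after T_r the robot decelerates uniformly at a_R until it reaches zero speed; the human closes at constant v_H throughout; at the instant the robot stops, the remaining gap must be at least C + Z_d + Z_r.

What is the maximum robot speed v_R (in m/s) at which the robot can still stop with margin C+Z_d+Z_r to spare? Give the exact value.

quadratic (1/4)·v² + (7/25)·v + (-381/8000) = 0
  disc = (7/25)² − 4·(1/4)·(-381/8000) = 5041/40000 ; √disc = 71/200
  v_R = (−(7/25) + 71/200) / (2·(1/4)) = 3/20 m/s
check:
braking lasts T_s = (3/20)/2 = 0.0750 s
robot covers v_R·T_r = 0.1500·0.0800 = 0.0120 m before braking
robot covers 0.1500·0.0750 − ½·2.0000·0.0750² = 0.0056 m while stopping
person approaches 0.4000·(0.0800+0.0750) = 0.0620 m
residual clearance needed = 0.0400+0.0050+0.1000 = 0.1450 m
sum ≈ 0.0120+0.0056+0.0620+0.1450 ≈ 0.2246 m = S ✓

v_R_max = 3/20 m/s = 0.1500 m/s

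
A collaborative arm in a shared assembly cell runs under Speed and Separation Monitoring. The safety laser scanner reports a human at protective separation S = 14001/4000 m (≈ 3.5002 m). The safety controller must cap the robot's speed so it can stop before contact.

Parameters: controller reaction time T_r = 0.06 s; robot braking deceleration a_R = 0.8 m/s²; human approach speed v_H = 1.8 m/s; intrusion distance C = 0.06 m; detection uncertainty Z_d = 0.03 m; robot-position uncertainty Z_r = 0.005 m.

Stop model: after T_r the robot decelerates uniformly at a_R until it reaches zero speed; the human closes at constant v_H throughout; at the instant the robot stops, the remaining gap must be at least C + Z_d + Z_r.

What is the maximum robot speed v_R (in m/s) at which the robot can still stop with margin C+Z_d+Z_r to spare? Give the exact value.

at the boundary: (5/8)·v² + (231/100)·v + (-13189/4000) = 0
  disc = (231/100)² − 4·(5/8)·(-13189/4000) = 543169/40000 ; √disc = 737/200
  v_R = (−(231/100) + 737/200) / (2·(5/8)) = 11/10 m/s
check:
T_s = v_R/a_R = (11/10)/(4/5) = 1.3750 s
robot in T_r: 1.1000·0.0600 = 0.0660 m
robot under decel: 1.1000²/(2·0.8000) = 0.7562 m
person approaches 1.8000·(0.0600+1.3750) = 2.5830 m
residual clearance needed = 0.0600+0.0300+0.0050 = 0.0950 m
sum ≈ 0.0660+0.7562+2.5830+0.0950 ≈ 3.5002 m = S ✓

v_R_max = 11/10 m/s = 1.1000 m/s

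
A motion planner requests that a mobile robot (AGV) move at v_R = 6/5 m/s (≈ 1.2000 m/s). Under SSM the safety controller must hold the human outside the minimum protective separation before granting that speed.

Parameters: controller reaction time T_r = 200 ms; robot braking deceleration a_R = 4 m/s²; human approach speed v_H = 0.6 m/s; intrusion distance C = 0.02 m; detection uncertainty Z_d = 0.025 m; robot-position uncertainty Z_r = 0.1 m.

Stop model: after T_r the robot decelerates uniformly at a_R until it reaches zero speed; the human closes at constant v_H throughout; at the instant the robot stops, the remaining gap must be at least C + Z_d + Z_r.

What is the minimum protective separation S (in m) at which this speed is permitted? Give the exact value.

S_min = 173/200 m = 0.8650 m

braking lasts T_s = (6/5)/4 = 0.3000 s
robot in T_r: 1.2000·0.2000 = 0.2400 m
robot covers 1.2000·0.3000 − ½·4.0000·0.3000² = 0.1800 m while stopping
human closes 0.6000·0.5000 = 0.3000 m
C+Z_d+Z_r = 0.0200+0.0250+0.1000 = 0.1450 m
S_min ≈ 0.2400+0.1800+0.3000+0.1450  ⇒  S_min = 173/200 m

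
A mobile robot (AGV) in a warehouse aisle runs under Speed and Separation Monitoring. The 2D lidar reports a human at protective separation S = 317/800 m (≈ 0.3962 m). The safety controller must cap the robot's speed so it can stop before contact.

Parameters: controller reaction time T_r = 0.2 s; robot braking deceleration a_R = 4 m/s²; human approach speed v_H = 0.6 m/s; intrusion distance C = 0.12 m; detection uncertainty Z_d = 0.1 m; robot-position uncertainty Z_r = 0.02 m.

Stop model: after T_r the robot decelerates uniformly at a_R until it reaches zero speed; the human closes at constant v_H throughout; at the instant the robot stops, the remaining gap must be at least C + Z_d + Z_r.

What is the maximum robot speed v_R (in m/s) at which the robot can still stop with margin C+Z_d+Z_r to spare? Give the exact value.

v_R_max = 1/10 m/s = 0.1000 m/s

at the boundary: (1/8)·v² + (7/20)·v + (-29/800) = 0
  disc = (7/20)² − 4·(1/8)·(-29/800) = 9/64 ; √disc = 3/8
  v_R = (−(7/20) + 3/8) / (2·(1/8)) = 1/10 m/s
check:
T_s = v_R/a_R = (1/10)/4 = 0.0250 s
robot covers v_R·T_r = 0.1000·0.2000 = 0.0200 m before braking
robot covers 0.1000·0.0250 − ½·4.0000·0.0250² = 0.0013 m while stopping
person approaches 0.6000·(0.2000+0.0250) = 0.1350 m
residual clearance needed = 0.1200+0.1000+0.0200 = 0.2400 m
sum ≈ 0.0200+0.0013+0.1350+0.2400 ≈ 0.3962 m = S ✓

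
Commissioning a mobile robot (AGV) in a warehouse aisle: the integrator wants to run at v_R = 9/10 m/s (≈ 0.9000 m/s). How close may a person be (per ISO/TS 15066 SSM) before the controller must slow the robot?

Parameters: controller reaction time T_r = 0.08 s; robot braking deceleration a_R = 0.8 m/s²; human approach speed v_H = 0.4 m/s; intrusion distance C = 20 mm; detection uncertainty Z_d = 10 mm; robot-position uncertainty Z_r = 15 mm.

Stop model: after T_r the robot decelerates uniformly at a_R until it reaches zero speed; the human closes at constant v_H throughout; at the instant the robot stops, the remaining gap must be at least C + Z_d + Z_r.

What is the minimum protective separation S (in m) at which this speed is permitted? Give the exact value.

braking lasts T_s = (9/10)/(4/5) = 1.1250 s
robot covers v_R·T_r = 0.9000·0.0800 = 0.0720 m before braking
robot under decel: 0.9000²/(2·0.8000) = 0.5062 m
human over T_r+T_s: 0.4000·(0.0800+1.1250) = 0.4820 m
residual clearance needed = 0.0200+0.0100+0.0150 = 0.0450 m
S_min ≈ 0.0720+0.5062+0.4820+0.0450  ⇒  S_min = 4421/4000 m

S_min = 4421/4000 m = 1.1053 m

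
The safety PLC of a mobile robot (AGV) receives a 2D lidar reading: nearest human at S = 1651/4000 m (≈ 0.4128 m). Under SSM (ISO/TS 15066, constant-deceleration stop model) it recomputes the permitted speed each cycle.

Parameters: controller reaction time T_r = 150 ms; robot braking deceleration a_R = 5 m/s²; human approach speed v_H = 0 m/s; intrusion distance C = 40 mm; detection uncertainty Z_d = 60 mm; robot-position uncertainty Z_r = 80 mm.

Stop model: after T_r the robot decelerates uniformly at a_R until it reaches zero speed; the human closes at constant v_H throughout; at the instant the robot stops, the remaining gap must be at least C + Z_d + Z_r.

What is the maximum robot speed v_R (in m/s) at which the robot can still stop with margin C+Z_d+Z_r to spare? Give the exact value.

at the boundary: (1/10)·v² + (3/20)·v + (-931/4000) = 0
  disc = (3/20)² − 4·(1/10)·(-931/4000) = 289/2500 ; √disc = 17/50
  v_R = (−(3/20) + 17/50) / (2·(1/10)) = 19/20 m/s
check:
braking lasts T_s = (19/20)/5 = 0.1900 s
robot in T_r: 0.9500·0.1500 = 0.1425 m
robot under decel: 0.9500²/(2·5.0000) = 0.0902 m
person approaches 0.0000·(0.1500+0.1900) = 0.0000 m
margins: 0.0400+0.0600+0.0800 = 0.1800 m
sum ≈ 0.1425+0.0902+0.0000+0.1800 ≈ 0.4128 m = S ✓

v_R_max = 19/20 m/s = 0.9500 m/s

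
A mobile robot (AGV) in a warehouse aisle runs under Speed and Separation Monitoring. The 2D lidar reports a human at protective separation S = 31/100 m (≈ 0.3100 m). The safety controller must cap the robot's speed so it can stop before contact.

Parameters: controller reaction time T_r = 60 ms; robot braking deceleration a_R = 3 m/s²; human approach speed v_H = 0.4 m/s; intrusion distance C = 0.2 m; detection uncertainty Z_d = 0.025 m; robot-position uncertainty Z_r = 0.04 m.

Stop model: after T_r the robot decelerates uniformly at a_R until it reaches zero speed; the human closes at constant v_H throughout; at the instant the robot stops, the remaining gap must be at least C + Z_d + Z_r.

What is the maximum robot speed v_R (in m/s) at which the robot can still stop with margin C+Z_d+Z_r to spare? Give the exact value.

v_R_max = 1/10 m/s = 0.1000 m/s

collect terms ⇒ (1/6)·v_R² + (29/150)·v_R + (-21/1000) = 0
  disc = (29/150)² − 4·(1/6)·(-21/1000) = 289/5625 ; √disc = 17/75
  v_R = (−(29/150) + 17/75) / (2·(1/6)) = 1/10 m/s
check:
T_s = v_R/a_R = (1/10)/3 = 0.0333 s
robot covers v_R·T_r = 0.1000·0.0600 = 0.0060 m before braking
robot under decel: 0.1000²/(2·3.0000) = 0.0017 m
person approaches 0.4000·(0.0600+0.0333) = 0.0373 m
margins: 0.2000+0.0250+0.0400 = 0.2650 m
sum ≈ 0.0060+0.0017+0.0373+0.2650 ≈ 0.3100 m = S ✓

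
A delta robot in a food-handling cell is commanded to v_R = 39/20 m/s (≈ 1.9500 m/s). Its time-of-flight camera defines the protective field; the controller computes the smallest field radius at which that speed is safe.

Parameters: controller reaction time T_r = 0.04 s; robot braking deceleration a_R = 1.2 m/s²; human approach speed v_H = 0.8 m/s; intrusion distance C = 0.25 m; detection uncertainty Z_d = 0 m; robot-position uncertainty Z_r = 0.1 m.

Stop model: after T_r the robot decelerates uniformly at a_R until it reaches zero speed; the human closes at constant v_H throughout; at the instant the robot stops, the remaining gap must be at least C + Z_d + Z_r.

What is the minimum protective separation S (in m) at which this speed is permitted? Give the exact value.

S_min = 5351/1600 m = 3.3444 m

braking lasts T_s = (39/20)/(6/5) = 1.6250 s
reaction-phase robot travel = 1.9500·0.0400 = 0.0780 m
braking distance = 1.9500²/(2·1.2000) = 1.5844 m
human closes 0.8000·1.6650 = 1.3320 m
margins: 0.2500+0.0000+0.1000 = 0.3500 m
S_min ≈ 0.0780+1.5844+1.3320+0.3500  ⇒  S_min = 5351/1600 m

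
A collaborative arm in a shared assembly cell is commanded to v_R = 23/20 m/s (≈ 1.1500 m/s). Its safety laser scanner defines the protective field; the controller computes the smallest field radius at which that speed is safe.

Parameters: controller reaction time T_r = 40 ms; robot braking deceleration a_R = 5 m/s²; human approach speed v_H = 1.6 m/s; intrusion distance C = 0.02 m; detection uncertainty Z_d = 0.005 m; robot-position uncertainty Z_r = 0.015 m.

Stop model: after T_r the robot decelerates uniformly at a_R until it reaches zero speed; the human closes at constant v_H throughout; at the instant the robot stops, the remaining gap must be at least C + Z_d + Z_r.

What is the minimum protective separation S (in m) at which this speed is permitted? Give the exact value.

T_s = v_R/a_R = (23/20)/5 = 0.2300 s
robot in T_r: 1.1500·0.0400 = 0.0460 m
robot under decel: 1.1500²/(2·5.0000) = 0.1323 m
human over T_r+T_s: 1.6000·(0.0400+0.2300) = 0.4320 m
margins: 0.0200+0.0050+0.0150 = 0.0400 m
S_min ≈ 0.0460+0.1323+0.4320+0.0400  ⇒  S_min = 2601/4000 m

S_min = 2601/4000 m = 0.6502 m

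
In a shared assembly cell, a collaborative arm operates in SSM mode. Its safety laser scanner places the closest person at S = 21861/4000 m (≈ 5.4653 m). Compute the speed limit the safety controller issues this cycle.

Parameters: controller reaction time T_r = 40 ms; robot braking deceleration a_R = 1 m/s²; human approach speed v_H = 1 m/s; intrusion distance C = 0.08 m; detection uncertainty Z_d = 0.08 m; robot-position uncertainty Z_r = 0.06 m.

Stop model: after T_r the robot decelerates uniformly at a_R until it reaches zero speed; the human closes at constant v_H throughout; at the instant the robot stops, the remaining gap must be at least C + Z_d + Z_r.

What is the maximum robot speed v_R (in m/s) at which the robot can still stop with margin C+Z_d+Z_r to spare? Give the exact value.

v_R_max = 47/20 m/s = 2.3500 m/s

quadratic (1/2)·v² + (26/25)·v + (-20821/4000) = 0
  disc = (26/25)² − 4·(1/2)·(-20821/4000) = 114921/10000 ; √disc = 339/100
  v_R = (−(26/25) + 339/100) / (2·(1/2)) = 47/20 m/s
check:
stop time T_s = (47/20)/1 = 2.3500 s
robot covers v_R·T_r = 2.3500·0.0400 = 0.0940 m before braking
robot covers 2.3500·2.3500 − ½·1.0000·2.3500² = 2.7612 m while stopping
person approaches 1.0000·(0.0400+2.3500) = 2.3900 m
residual clearance needed = 0.0800+0.0800+0.0600 = 0.2200 m
sum ≈ 0.0940+2.7612+2.3900+0.2200 ≈ 5.4653 m = S ✓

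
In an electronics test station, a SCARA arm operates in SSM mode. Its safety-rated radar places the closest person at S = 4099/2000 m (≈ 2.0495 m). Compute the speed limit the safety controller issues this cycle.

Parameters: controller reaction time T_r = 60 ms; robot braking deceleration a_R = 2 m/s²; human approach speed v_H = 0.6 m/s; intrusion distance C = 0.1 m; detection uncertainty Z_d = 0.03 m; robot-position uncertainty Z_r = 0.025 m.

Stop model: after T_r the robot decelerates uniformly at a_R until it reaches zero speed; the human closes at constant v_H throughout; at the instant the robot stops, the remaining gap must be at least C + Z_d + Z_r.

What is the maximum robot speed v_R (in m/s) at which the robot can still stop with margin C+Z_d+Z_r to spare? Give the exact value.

v_R_max = 21/10 m/s = 2.1000 m/s

quadratic (1/4)·v² + (9/25)·v + (-3717/2000) = 0
  disc = (9/25)² − 4·(1/4)·(-3717/2000) = 19881/10000 ; √disc = 141/100
  v_R = (−(9/25) + 141/100) / (2·(1/4)) = 21/10 m/s
check:
stop time T_s = (21/10)/2 = 1.0500 s
robot covers v_R·T_r = 2.1000·0.0600 = 0.1260 m before braking
robot covers 2.1000·1.0500 − ½·2.0000·1.0500² = 1.1025 m while stopping
human over T_r+T_s: 0.6000·(0.0600+1.0500) = 0.6660 m
residual clearance needed = 0.1000+0.0300+0.0250 = 0.1550 m
sum ≈ 0.1260+1.1025+0.6660+0.1550 ≈ 2.0495 m = S ✓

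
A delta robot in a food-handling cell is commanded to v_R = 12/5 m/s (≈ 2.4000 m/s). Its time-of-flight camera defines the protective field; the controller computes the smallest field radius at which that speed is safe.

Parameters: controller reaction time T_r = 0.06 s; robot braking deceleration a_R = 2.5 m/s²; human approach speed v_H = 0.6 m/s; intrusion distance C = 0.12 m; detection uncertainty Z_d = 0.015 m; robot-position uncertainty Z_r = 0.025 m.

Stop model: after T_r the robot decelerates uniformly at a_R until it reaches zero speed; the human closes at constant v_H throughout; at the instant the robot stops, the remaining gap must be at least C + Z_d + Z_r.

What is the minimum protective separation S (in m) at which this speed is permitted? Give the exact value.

braking lasts T_s = (12/5)/(5/2) = 0.9600 s
robot in T_r: 2.4000·0.0600 = 0.1440 m
braking distance = 2.4000²/(2·2.5000) = 1.1520 m
human over T_r+T_s: 0.6000·(0.0600+0.9600) = 0.6120 m
residual clearance needed = 0.1200+0.0150+0.0250 = 0.1600 m
S_min ≈ 0.1440+1.1520+0.6120+0.1600  ⇒  S_min = 517/250 m

S_min = 517/250 m = 2.0680 m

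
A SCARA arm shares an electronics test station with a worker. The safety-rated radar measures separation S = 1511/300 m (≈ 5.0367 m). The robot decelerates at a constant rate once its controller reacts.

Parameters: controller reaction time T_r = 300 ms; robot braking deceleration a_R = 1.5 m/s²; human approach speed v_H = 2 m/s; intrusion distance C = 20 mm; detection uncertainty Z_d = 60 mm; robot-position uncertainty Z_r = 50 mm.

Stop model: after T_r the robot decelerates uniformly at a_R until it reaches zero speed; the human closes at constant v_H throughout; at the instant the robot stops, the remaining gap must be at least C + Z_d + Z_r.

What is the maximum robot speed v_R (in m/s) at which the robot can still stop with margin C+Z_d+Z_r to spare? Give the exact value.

v_R_max = 19/10 m/s = 1.9000 m/s

quadratic (1/3)·v² + (49/30)·v + (-323/75) = 0
  disc = (49/30)² − 4·(1/3)·(-323/75) = 841/100 ; √disc = 29/10
  v_R = (−(49/30) + 29/10) / (2·(1/3)) = 19/10 m/s
check:
T_s = v_R/a_R = (19/10)/(3/2) = 1.2667 s
robot covers v_R·T_r = 1.9000·0.3000 = 0.5700 m before braking
braking distance = 1.9000²/(2·1.5000) = 1.2033 m
person approaches 2.0000·(0.3000+1.2667) = 3.1333 m
C+Z_d+Z_r = 0.0200+0.0600+0.0500 = 0.1300 m
sum ≈ 0.5700+1.2033+3.1333+0.1300 ≈ 5.0367 m = S ✓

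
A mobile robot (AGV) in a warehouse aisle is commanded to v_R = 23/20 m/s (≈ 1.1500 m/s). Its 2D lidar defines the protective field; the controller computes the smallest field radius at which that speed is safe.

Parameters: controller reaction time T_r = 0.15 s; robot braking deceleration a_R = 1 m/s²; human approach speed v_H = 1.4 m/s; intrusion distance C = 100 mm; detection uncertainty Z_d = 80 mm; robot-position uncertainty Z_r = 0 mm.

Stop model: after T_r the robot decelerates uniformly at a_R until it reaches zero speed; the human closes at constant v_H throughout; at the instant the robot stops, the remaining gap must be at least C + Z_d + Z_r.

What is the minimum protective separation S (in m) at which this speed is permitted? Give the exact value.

S_min = 2267/800 m = 2.8338 m

stop time T_s = (23/20)/1 = 1.1500 s
reaction-phase robot travel = 1.1500·0.1500 = 0.1725 m
robot covers 1.1500·1.1500 − ½·1.0000·1.1500² = 0.6613 m while stopping
human closes 1.4000·1.3000 = 1.8200 m
residual clearance needed = 0.1000+0.0800+0.0000 = 0.1800 m
S_min ≈ 0.1725+0.6613+1.8200+0.1800  ⇒  S_min = 2267/800 m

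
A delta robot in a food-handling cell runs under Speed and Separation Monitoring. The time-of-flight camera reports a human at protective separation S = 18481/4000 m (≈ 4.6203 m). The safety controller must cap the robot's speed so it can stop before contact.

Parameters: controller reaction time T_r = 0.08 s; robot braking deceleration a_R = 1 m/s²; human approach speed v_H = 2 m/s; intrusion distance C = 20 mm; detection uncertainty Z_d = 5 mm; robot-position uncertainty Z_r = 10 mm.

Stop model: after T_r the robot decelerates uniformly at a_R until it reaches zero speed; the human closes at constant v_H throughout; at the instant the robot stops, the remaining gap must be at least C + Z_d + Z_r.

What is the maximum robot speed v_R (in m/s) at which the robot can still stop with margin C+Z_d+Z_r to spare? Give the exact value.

at the boundary: (1/2)·v² + (52/25)·v + (-17701/4000) = 0
  disc = (52/25)² − 4·(1/2)·(-17701/4000) = 131769/10000 ; √disc = 363/100
  v_R = (−(52/25) + 363/100) / (2·(1/2)) = 31/20 m/s
check:
braking lasts T_s = (31/20)/1 = 1.5500 s
robot in T_r: 1.5500·0.0800 = 0.1240 m
robot covers 1.5500·1.5500 − ½·1.0000·1.5500² = 1.2012 m while stopping
person approaches 2.0000·(0.0800+1.5500) = 3.2600 m
C+Z_d+Z_r = 0.0200+0.0050+0.0100 = 0.0350 m
sum ≈ 0.1240+1.2012+3.2600+0.0350 ≈ 4.6203 m = S ✓

v_R_max = 31/20 m/s = 1.5500 m/s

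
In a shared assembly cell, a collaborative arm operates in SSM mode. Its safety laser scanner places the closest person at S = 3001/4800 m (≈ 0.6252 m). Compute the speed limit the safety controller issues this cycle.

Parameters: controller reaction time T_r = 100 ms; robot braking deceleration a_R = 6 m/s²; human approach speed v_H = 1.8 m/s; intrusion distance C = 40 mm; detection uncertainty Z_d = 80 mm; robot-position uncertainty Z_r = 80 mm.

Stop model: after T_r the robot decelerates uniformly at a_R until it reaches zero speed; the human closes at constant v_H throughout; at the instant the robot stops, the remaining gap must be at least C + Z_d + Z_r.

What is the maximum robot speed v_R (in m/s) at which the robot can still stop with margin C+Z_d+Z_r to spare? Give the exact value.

v_R_max = 11/20 m/s = 0.5500 m/s

quadratic (1/12)·v² + (2/5)·v + (-1177/4800) = 0
  disc = (2/5)² − 4·(1/12)·(-1177/4800) = 3481/14400 ; √disc = 59/120
  v_R = (−(2/5) + 59/120) / (2·(1/12)) = 11/20 m/s
check:
stop time T_s = (11/20)/6 = 0.0917 s
robot covers v_R·T_r = 0.5500·0.1000 = 0.0550 m before braking
robot under decel: 0.5500²/(2·6.0000) = 0.0252 m
person approaches 1.8000·(0.1000+0.0917) = 0.3450 m
residual clearance needed = 0.0400+0.0800+0.0800 = 0.2000 m
sum ≈ 0.0550+0.0252+0.3450+0.2000 ≈ 0.6252 m = S ✓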